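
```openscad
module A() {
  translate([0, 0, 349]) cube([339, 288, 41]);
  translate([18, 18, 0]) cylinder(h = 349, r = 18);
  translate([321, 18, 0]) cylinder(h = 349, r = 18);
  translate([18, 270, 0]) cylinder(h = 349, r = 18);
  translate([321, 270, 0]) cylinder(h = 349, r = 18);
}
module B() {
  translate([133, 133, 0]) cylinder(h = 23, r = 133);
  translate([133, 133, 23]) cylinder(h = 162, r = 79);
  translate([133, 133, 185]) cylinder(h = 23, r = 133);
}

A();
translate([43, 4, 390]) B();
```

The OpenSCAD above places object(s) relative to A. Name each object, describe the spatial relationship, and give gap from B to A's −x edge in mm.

The spool's min-x is at 43; the stool's min-x is 0; gap = 43 mm.

A is a stool. B is a spool. The spool is on top of the stool. The gap from the spool to the stool's −x edge is 43 mm.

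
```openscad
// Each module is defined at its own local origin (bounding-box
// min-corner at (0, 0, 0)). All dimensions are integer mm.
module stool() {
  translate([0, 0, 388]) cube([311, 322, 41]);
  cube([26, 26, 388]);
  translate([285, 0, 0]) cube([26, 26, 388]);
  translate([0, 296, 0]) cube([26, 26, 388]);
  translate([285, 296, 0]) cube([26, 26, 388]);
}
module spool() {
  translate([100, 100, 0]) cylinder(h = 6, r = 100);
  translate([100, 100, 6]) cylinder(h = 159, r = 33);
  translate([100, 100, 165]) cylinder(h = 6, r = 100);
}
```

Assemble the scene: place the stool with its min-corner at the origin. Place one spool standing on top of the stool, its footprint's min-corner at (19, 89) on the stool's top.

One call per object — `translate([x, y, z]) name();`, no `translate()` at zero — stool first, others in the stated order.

stool();
translate([19, 89, 429]) spool();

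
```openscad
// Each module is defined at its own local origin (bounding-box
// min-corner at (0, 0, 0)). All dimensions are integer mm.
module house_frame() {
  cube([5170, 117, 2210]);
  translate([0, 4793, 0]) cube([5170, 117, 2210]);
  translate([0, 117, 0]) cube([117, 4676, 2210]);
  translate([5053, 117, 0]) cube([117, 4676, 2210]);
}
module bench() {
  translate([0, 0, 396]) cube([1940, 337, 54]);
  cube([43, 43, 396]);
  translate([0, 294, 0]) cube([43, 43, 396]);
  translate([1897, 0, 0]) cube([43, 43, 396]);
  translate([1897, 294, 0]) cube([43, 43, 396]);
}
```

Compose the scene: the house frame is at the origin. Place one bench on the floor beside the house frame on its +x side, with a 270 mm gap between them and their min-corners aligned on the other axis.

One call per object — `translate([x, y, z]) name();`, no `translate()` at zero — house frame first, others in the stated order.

house_frame();
translate([5440, 0, 0]) bench();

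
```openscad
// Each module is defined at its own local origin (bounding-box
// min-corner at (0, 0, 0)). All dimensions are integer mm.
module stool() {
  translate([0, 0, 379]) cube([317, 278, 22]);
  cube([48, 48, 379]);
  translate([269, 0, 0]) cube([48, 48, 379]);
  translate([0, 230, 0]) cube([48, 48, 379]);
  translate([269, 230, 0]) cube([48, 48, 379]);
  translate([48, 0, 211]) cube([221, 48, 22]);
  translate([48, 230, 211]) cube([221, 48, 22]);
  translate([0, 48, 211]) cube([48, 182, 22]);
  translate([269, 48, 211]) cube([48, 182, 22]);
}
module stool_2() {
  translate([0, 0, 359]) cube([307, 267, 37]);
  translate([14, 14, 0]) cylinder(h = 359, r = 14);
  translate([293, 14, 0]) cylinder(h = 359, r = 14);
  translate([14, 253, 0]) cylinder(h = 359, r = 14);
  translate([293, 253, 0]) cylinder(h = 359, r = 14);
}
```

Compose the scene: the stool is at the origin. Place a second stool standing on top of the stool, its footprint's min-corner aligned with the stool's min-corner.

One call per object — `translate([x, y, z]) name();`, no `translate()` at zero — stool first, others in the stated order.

stool();
translate([0, 0, 401]) stool_2();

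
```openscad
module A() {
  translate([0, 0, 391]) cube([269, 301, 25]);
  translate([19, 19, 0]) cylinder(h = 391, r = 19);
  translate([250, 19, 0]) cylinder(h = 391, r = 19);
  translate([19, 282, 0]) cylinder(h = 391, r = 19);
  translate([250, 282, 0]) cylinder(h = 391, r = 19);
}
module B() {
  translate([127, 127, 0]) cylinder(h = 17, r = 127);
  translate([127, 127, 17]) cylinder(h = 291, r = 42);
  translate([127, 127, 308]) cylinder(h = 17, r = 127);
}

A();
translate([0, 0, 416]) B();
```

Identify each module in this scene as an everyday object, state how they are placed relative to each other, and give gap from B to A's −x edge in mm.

The spool's min-x is at 0; the stool's min-x is 0; gap = 0 mm.

A is a stool. B is a spool. The spool is on top of the stool. The gap from the spool to the stool's −x edge is 0 mm.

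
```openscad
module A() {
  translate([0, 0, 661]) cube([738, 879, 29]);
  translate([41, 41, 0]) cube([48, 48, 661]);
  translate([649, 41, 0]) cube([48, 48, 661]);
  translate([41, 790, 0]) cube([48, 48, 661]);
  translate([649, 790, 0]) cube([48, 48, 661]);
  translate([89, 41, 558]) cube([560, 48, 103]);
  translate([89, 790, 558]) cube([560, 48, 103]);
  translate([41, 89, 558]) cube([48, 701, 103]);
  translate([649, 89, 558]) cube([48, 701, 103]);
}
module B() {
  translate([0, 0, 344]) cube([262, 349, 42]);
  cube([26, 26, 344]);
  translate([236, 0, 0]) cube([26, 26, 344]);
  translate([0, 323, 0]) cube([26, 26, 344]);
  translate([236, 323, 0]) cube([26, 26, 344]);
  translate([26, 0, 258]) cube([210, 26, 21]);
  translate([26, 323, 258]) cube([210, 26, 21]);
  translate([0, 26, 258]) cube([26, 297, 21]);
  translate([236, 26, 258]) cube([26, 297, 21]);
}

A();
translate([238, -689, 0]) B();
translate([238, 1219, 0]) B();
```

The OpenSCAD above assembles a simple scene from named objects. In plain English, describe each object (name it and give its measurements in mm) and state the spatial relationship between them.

A is a table: top 738 mm (x) × 879 mm (y), 29 mm thick, upper face at z = 690 mm, on four 48×48 mm square legs, each inset 41 mm from the nearest pair of top edges, running from z = 0 to the bottom of the top. Four apron rails, 48 mm thick and 103 mm tall, run between adjacent legs with their top edges flush with the underside of the top and their outer faces flush with the legs' outer faces.

B is a simple wooden stool: a rectangular seat 262 mm (x) by 349 mm (y), 42 mm thick, top face at z = 386 mm, on four square legs, each 26×26 mm in cross-section. The legs rest on z = 0, each flush with a corner of the seat. Four stretchers, 26 mm wide and 21 mm tall, connect adjacent legs with their undersides at z = 258 mm, each running between the inner faces of the legs it joins and aligned with the legs' outer faces on the other axis.

Two stools sit around the table at the −y, +y sides.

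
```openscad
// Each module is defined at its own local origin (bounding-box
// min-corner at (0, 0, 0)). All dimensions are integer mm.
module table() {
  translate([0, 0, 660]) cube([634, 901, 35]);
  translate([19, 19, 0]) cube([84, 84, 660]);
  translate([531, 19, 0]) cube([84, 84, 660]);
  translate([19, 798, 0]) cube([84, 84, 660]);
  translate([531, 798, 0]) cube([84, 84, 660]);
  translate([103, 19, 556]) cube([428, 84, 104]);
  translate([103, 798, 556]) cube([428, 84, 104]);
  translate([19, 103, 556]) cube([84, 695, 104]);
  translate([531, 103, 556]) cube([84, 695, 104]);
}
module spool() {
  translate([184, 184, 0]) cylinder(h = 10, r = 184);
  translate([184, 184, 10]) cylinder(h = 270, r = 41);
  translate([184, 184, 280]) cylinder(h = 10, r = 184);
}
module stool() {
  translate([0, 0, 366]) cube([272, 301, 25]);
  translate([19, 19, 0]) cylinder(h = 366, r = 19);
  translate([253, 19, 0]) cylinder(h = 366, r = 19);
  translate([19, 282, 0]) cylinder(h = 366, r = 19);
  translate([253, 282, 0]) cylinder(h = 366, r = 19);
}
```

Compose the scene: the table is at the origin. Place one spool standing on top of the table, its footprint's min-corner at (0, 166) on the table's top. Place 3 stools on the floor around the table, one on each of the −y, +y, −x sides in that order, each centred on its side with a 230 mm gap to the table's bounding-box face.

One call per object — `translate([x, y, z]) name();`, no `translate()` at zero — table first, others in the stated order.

table();
translate([0, 166, 695]) spool();
translate([181, -531, 0]) stool();
translate([181, 1131, 0]) stool();
translate([-502, 300, 0]) stool();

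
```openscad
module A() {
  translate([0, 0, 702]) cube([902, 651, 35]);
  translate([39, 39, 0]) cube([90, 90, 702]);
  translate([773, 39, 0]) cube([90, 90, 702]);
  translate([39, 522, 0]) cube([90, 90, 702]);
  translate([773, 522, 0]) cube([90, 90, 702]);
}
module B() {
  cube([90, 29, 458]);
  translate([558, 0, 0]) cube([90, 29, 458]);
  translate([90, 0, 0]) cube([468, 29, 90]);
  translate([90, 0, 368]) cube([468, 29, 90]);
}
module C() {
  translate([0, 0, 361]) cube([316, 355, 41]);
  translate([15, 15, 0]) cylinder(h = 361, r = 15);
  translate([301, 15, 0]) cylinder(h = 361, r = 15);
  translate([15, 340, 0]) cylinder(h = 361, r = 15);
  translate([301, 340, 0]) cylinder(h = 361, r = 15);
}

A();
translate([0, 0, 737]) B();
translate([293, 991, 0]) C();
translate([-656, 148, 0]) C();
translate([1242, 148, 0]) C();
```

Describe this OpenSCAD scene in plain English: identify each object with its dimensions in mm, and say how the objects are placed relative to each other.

A is a table: top 902 mm (x) × 651 mm (y), 35 mm thick, upper face at z = 737 mm, on four 90×90 mm square legs, each inset 39 mm from the nearest pair of top edges, running from z = 0 to the bottom of the top.

B is a picture frame with a 468×278 mm rectangular opening (x by z) and a uniform 90 mm border on every side. Frame depth is 29 mm along y. It is built from two vertical stiles running the full outside height and two horizontal rails spanning the gap between the stiles.

C is a four-legged stool. The seat is a 316×355×41 mm slab whose top surface is at z = 402 mm; four round legs, each 30 mm in diameter, run from the floor (z = 0) to the underside of the seat, each leg's axis is inset half a diameter from the nearest pair of seat edges (so the leg's bounding box is flush with the corner).

The picture frame is on top of the table. Three stools sit around the table at the +y, −x, +x sides.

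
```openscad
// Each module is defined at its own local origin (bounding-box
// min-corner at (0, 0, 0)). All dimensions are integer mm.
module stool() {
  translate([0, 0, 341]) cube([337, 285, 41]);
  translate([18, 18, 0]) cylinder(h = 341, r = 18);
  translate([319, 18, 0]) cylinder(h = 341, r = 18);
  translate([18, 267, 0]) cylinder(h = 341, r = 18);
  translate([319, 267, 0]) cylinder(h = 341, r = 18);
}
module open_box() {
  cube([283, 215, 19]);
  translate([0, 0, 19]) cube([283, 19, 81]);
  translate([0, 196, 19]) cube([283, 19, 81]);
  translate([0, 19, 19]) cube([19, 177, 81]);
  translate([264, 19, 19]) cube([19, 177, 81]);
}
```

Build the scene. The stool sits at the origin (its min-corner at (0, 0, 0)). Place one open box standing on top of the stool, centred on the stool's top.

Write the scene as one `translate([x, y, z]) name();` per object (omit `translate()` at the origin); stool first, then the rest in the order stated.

stool();
translate([27, 35, 382]) open_box();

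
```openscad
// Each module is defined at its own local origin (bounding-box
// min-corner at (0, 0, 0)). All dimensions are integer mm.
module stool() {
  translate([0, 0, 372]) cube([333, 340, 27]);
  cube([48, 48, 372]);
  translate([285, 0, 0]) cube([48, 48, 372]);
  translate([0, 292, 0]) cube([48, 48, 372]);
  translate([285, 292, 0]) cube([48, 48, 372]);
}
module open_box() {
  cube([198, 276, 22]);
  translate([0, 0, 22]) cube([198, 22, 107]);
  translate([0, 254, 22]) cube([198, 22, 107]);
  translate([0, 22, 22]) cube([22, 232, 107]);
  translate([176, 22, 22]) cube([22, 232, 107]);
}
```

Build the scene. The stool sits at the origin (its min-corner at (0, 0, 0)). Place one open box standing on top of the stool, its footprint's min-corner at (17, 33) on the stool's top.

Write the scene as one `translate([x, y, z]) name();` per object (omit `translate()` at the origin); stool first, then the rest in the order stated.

stool();
translate([17, 33, 399]) open_box();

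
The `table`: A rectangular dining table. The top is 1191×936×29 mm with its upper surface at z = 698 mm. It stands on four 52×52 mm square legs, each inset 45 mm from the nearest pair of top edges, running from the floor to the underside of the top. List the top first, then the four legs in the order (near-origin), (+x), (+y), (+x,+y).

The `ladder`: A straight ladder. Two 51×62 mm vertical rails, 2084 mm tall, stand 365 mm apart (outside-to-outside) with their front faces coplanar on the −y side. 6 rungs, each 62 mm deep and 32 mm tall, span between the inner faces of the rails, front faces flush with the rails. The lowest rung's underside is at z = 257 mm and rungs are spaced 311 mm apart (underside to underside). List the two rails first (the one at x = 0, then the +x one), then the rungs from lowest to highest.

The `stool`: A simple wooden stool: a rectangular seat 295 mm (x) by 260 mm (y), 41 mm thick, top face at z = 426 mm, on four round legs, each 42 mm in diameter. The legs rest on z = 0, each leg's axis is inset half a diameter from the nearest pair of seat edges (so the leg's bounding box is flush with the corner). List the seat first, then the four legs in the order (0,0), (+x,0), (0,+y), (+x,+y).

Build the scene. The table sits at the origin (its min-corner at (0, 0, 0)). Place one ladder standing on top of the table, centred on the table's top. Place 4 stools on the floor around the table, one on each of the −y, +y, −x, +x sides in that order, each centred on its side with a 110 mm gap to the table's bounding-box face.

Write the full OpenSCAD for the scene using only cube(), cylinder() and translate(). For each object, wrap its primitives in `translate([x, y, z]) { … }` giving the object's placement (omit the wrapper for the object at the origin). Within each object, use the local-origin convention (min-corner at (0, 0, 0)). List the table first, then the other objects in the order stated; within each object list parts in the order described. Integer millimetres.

translate([0, 0, 669]) cube([1191, 936, 29]);
translate([45, 45, 0]) cube([52, 52, 669]);
translate([1094, 45, 0]) cube([52, 52, 669]);
translate([45, 839, 0]) cube([52, 52, 669]);
translate([1094, 839, 0]) cube([52, 52, 669]);
translate([413, 437, 698]) {
  cube([51, 62, 2084]);
  translate([314, 0, 0]) cube([51, 62, 2084]);
  translate([51, 0, 257]) cube([263, 62, 32]);
  translate([51, 0, 568]) cube([263, 62, 32]);
  translate([51, 0, 879]) cube([263, 62, 32]);
  translate([51, 0, 1190]) cube([263, 62, 32]);
  translate([51, 0, 1501]) cube([263, 62, 32]);
  translate([51, 0, 1812]) cube([263, 62, 32]);
}
translate([448, -370, 0]) {
  translate([0, 0, 385]) cube([295, 260, 41]);
  translate([21, 21, 0]) cylinder(h = 385, r = 21);
  translate([274, 21, 0]) cylinder(h = 385, r = 21);
  translate([21, 239, 0]) cylinder(h = 385, r = 21);
  translate([274, 239, 0]) cylinder(h = 385, r = 21);
}
translate([448, 1046, 0]) {
  translate([0, 0, 385]) cube([295, 260, 41]);
  translate([21, 21, 0]) cylinder(h = 385, r = 21);
  translate([274, 21, 0]) cylinder(h = 385, r = 21);
  translate([21, 239, 0]) cylinder(h = 385, r = 21);
  translate([274, 239, 0]) cylinder(h = 385, r = 21);
}
translate([-405, 338, 0]) {
  translate([0, 0, 385]) cube([295, 260, 41]);
  translate([21, 21, 0]) cylinder(h = 385, r = 21);
  translate([274, 21, 0]) cylinder(h = 385, r = 21);
  translate([21, 239, 0]) cylinder(h = 385, r = 21);
  translate([274, 239, 0]) cylinder(h = 385, r = 21);
}
translate([1301, 338, 0]) {
  translate([0, 0, 385]) cube([295, 260, 41]);
  translate([21, 21, 0]) cylinder(h = 385, r = 21);
  translate([274, 21, 0]) cylinder(h = 385, r = 21);
  translate([21, 239, 0]) cylinder(h = 385, r = 21);
  translate([274, 239, 0]) cylinder(h = 385, r = 21);
}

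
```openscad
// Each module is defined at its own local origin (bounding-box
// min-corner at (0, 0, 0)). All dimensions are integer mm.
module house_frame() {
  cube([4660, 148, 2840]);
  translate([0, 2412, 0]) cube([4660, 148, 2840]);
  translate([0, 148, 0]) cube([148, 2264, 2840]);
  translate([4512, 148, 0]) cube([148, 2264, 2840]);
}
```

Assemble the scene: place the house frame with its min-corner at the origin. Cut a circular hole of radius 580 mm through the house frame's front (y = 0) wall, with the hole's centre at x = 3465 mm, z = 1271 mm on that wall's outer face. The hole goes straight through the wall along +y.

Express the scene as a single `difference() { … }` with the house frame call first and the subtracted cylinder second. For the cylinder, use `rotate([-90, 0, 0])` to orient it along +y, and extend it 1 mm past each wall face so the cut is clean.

difference() {
  house_frame();
  translate([3465, -1, 1271]) rotate([-90, 0, 0]) cylinder(h = 150, r = 580);
}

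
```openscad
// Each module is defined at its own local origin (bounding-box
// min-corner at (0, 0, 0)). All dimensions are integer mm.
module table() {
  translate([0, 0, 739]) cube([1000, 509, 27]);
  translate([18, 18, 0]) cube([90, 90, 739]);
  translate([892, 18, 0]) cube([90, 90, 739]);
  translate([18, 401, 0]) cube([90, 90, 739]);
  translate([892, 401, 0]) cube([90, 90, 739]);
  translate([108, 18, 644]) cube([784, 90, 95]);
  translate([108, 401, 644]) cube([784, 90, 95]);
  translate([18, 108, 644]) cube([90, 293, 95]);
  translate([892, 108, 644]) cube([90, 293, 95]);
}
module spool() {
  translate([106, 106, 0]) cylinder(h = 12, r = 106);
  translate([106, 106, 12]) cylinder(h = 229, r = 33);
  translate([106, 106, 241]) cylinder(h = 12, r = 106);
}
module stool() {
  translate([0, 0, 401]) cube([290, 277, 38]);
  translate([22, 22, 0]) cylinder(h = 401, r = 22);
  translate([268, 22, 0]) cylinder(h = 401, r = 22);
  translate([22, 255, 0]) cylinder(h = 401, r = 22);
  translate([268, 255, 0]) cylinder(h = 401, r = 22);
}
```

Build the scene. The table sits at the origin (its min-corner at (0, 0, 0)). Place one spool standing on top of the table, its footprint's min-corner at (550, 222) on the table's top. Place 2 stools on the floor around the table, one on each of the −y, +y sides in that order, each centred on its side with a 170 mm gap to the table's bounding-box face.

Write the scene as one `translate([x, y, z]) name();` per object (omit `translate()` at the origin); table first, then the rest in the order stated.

table();
translate([550, 222, 766]) spool();
translate([355, -447, 0]) stool();
translate([355, 679, 0]) stool();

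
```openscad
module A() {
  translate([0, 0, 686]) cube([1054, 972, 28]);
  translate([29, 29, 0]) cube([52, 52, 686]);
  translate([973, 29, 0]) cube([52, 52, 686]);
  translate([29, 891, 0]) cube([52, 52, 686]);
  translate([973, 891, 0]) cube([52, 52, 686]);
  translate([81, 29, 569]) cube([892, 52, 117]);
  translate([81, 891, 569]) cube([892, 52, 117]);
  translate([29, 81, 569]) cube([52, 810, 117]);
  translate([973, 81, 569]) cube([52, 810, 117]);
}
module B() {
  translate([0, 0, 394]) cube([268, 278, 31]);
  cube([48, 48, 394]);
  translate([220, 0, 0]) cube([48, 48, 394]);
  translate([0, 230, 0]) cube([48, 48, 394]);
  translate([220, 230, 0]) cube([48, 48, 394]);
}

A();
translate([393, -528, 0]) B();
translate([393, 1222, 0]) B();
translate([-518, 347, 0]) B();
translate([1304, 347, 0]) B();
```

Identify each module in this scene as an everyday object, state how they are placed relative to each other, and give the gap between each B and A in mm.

Each stool's nearest face is 250 mm from the table's bounding box.

A is a table. B is a stool. Four stools sit around the table at the −y, +y, −x, +x sides. The gap between each stool and the table is 250 mm.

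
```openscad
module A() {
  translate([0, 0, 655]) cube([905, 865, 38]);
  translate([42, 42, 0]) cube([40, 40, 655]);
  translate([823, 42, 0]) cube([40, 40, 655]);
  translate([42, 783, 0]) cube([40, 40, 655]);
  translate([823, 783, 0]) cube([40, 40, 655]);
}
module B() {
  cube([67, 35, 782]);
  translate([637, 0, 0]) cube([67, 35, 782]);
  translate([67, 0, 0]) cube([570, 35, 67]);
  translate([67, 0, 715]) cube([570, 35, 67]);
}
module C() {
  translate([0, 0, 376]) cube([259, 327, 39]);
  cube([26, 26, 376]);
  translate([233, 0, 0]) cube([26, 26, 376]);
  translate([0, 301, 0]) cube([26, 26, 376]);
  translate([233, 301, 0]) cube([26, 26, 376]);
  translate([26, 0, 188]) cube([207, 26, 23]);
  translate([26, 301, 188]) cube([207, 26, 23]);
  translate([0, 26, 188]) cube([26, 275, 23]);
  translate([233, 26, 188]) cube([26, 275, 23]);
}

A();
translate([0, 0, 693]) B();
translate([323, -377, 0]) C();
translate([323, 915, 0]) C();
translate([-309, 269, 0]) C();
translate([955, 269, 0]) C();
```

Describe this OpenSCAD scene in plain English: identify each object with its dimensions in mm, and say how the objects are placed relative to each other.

A is a table: top 905 mm (x) × 865 mm (y), 38 mm thick, upper face at z = 693 mm, on four 40×40 mm square legs, each inset 42 mm from the nearest pair of top edges, running from z = 0 to the bottom of the top.

B is a picture frame with a 570×648 mm rectangular opening (x by z) and a uniform 67 mm border on every side. Frame depth is 35 mm along y. It is built from two vertical stiles running the full outside height and two horizontal rails spanning the gap between the stiles.

C is a four-legged stool. The seat is 259×327 mm, 39 mm thick, top at z = 415 mm. It stands on four square legs, each 26×26 mm in cross-section, from z = 0 to the seat underside, each flush with a corner of the seat. Four stretchers, 26 mm wide and 23 mm tall, connect adjacent legs with their undersides at z = 188 mm, each running between the inner faces of the legs it joins and aligned with the legs' outer faces on the other axis.

The picture frame is on top of the table. Four stools sit around the table at the −y, +y, −x, +x sides.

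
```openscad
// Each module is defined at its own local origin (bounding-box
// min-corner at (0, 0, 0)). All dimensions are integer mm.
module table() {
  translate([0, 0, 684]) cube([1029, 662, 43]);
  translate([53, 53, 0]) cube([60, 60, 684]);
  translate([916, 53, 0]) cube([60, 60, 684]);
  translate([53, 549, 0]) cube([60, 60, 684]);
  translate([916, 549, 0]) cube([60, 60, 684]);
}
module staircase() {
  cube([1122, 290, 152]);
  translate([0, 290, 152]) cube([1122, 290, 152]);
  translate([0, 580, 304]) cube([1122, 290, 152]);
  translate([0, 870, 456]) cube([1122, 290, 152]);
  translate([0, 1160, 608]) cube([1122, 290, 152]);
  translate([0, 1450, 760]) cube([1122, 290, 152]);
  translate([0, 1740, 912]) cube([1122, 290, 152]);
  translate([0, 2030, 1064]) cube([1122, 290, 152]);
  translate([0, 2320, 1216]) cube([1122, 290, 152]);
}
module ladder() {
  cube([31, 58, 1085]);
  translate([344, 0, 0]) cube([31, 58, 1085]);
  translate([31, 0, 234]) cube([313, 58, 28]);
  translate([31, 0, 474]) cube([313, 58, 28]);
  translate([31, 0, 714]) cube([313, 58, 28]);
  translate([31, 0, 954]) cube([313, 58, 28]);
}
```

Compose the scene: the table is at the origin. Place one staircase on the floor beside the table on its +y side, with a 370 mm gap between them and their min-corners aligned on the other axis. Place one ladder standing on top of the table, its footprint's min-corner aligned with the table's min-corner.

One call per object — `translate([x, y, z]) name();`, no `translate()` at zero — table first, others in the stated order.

table();
translate([0, 1032, 0]) staircase();
translate([0, 0, 727]) ladder();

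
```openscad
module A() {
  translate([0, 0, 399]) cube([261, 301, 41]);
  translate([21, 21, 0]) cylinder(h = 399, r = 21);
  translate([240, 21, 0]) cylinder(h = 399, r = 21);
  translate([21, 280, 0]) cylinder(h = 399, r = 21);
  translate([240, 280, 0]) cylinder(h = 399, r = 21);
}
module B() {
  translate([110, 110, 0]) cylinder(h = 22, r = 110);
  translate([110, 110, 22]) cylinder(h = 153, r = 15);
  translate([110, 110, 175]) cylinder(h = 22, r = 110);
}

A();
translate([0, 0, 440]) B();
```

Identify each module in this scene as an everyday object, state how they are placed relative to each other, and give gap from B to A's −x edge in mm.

The spool's min-x is at 0; the stool's min-x is 0; gap = 0 mm.

A is a stool. B is a spool. The spool is on top of the stool. The gap from the spool to the stool's −x edge is 0 mm.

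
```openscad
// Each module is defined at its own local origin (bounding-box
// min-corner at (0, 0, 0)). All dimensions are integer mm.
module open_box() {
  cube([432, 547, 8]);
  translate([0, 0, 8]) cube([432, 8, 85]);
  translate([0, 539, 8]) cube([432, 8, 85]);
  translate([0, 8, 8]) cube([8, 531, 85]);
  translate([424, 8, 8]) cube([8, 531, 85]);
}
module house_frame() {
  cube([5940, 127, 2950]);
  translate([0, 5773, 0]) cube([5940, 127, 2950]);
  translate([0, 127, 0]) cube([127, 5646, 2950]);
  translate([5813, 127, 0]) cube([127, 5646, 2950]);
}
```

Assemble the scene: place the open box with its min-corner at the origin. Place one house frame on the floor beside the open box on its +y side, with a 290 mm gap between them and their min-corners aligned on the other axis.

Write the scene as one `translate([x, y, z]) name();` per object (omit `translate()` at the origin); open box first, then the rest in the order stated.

open_box();
translate([0, 837, 0]) house_frame();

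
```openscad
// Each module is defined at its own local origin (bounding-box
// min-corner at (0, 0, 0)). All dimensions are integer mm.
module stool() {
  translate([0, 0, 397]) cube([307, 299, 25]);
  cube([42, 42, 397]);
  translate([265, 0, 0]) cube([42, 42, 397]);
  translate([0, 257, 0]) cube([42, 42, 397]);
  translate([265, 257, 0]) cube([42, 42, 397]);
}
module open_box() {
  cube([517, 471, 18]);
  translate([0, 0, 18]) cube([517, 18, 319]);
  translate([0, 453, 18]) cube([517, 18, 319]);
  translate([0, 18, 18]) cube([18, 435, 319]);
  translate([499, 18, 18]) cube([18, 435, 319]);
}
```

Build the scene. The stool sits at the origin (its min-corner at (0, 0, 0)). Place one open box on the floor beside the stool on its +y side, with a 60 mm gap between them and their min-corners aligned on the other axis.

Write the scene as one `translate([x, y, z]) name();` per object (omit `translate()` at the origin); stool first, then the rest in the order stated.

stool();
translate([0, 359, 0]) open_box();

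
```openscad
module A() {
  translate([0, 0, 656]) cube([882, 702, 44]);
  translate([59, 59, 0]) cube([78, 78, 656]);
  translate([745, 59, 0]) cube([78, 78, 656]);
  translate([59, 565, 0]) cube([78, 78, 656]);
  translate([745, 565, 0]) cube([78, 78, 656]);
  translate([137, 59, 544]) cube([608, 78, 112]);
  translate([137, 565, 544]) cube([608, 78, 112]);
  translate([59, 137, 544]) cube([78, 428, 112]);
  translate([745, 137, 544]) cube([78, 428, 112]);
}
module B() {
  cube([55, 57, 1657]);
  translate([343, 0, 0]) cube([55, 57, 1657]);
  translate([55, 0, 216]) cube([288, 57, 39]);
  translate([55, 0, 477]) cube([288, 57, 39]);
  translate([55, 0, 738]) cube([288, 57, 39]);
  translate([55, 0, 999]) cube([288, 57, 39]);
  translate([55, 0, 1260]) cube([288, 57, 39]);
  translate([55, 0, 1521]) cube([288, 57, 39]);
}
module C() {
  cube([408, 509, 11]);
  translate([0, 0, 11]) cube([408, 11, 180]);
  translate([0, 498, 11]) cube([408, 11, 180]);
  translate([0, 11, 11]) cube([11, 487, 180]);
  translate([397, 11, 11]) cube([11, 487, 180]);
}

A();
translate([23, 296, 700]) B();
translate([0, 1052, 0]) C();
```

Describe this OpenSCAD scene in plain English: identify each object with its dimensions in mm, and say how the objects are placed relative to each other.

A is a rectangular dining table. The top is 882×702×44 mm with its upper surface at z = 700 mm. It stands on four 78×78 mm square legs, each inset 59 mm from the nearest pair of top edges, running from the floor to the underside of the top. Four apron rails, 78 mm thick and 112 mm tall, run between adjacent legs with their top edges flush with the underside of the top and their outer faces flush with the legs' outer faces.

B is a straight ladder. Two 55×57 mm vertical rails, 1657 mm tall, stand 398 mm apart (outside-to-outside) with their front faces coplanar on the −y side. 6 rungs, each 57 mm deep and 39 mm tall, span between the inner faces of the rails, front faces flush with the rails. The lowest rung's underside is at z = 216 mm and rungs are spaced 261 mm apart (underside to underside).

C is an open-topped rectangular box: outside dimensions 408×509×191 mm, with a uniform wall and base thickness of 11 mm. The base is a full 408×509 slab on the floor; four walls sit on top of the base. The front and back walls (the −y and +y sides) span the full width; the two side walls fit between them.

The ladder is on top of the table. The open box is on the floor beside the table on its +y side.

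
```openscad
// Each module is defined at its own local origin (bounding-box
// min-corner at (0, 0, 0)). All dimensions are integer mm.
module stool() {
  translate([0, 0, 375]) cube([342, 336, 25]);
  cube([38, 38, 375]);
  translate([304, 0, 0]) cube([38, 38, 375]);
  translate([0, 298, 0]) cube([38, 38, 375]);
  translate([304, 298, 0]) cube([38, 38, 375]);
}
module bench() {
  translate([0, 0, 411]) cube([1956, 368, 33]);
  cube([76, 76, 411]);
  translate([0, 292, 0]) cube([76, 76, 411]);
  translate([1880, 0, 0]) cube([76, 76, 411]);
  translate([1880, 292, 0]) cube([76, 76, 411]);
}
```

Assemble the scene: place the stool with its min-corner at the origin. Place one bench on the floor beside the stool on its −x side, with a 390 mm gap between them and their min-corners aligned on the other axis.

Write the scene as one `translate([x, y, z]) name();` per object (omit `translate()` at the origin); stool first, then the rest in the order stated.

stool();
translate([-2346, 0, 0]) bench();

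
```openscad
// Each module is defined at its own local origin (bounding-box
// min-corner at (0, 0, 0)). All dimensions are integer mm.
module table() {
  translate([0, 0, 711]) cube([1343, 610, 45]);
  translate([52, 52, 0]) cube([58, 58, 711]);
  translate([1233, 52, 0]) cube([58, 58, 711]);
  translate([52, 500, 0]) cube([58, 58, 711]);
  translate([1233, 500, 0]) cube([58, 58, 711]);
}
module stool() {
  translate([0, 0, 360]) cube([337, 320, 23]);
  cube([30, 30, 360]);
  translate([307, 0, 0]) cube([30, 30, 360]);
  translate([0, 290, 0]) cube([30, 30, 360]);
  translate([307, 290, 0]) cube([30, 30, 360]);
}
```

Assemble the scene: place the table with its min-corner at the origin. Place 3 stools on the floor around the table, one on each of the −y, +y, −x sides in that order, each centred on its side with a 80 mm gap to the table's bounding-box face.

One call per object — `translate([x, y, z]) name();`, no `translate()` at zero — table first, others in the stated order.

table();
translate([503, -400, 0]) stool();
translate([503, 690, 0]) stool();
translate([-417, 145, 0]) stool();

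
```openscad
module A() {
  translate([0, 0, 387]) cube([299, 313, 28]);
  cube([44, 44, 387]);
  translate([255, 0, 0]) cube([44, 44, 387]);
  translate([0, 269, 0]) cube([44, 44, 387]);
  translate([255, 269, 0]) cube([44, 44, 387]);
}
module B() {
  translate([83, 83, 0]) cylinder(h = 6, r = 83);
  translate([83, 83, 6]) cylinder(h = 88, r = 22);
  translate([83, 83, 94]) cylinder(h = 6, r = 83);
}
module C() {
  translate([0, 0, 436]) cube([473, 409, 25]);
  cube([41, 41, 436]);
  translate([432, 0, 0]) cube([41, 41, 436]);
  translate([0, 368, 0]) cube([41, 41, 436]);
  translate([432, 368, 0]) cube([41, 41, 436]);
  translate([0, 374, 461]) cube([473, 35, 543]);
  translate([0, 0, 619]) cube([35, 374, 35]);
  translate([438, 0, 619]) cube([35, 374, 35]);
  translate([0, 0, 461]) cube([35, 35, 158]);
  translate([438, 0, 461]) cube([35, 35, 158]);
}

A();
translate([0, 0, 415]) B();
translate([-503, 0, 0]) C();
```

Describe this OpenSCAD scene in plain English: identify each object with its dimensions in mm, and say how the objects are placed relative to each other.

A is a four-legged stool. The seat is a 299×313×28 mm slab whose top surface is at z = 415 mm; four square legs, each 44×44 mm in cross-section, run from the floor (z = 0) to the underside of the seat, each flush with a corner of the seat.

B is a spool: two coaxial disc flanges of radius 83 mm and thickness 6 mm, joined by a core cylinder of radius 22 mm and height 88 mm. The lower flange rests on z = 0 and the three cylinders share a vertical axis.

C is a chair: 473×409 mm seat, 25 mm thick, top at z = 461 mm, on four 41 mm square corner legs flush with the seat edges. A 35 mm thick backrest slab spans the full seat width, extending 543 mm above the seat top, its back face flush with the seat's +y edge. Two armrests of 35×35 mm section run along each side from the seat's front edge to the front of the backrest, top faces 193 mm above the seat top and outer faces flush with the seat's x-edges; a 35×35 mm post under the front of each armrest stands on the seat at the front corner.

The spool is on top of the stool. The chair is on the floor beside the stool on its −x side.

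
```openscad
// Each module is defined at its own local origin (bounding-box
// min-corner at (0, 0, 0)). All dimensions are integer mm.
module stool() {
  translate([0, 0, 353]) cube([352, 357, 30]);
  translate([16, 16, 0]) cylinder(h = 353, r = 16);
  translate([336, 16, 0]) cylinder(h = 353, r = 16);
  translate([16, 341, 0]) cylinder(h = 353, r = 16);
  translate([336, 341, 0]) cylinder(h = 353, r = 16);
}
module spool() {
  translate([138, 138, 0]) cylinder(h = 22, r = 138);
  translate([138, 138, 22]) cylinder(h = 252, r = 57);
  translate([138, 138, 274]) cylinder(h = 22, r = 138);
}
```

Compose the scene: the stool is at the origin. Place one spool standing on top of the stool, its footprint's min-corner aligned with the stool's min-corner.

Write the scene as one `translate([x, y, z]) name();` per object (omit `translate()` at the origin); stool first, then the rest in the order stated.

stool();
translate([0, 0, 383]) spool();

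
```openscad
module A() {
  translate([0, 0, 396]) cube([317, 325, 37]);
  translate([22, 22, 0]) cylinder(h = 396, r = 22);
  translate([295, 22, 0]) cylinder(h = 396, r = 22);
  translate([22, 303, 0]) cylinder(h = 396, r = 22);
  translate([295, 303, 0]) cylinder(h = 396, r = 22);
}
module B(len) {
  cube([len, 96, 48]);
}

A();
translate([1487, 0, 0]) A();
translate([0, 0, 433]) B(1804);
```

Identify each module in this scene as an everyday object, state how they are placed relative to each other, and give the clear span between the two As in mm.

Second stool starts at x = 1487; first ends at x = 317; clear span = 1487 − 317 = 1170 mm.

A is a stool. B is a beam. A beam spans the tops of two stools. The clear span between the two stools is 1170 mm.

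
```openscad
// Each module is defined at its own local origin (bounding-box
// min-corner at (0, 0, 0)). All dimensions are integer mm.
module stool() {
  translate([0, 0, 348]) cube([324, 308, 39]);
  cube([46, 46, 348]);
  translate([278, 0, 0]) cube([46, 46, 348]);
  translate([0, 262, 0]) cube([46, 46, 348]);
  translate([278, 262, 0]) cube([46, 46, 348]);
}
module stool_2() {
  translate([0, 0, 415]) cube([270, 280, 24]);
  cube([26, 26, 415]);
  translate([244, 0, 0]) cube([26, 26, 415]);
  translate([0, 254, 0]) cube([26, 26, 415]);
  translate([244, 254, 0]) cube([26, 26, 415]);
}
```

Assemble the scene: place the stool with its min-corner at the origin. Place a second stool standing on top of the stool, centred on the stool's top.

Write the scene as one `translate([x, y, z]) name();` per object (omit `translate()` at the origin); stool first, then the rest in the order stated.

stool();
translate([27, 14, 387]) stool_2();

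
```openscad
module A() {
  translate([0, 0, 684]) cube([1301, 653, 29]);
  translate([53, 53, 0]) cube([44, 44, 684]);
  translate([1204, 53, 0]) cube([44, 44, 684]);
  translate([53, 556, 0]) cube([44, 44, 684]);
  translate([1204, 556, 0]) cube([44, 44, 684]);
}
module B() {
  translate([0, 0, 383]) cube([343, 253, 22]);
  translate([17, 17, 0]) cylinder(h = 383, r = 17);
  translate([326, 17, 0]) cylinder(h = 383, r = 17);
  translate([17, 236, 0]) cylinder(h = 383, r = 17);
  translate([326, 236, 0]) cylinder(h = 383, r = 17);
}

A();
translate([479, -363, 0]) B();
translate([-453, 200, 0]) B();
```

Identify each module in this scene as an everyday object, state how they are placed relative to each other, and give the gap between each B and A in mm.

Each stool's nearest face is 110 mm from the table's bounding box.

A is a table. B is a stool. Two stools sit around the table at the −y, −x sides. The gap between each stool and the table is 110 mm.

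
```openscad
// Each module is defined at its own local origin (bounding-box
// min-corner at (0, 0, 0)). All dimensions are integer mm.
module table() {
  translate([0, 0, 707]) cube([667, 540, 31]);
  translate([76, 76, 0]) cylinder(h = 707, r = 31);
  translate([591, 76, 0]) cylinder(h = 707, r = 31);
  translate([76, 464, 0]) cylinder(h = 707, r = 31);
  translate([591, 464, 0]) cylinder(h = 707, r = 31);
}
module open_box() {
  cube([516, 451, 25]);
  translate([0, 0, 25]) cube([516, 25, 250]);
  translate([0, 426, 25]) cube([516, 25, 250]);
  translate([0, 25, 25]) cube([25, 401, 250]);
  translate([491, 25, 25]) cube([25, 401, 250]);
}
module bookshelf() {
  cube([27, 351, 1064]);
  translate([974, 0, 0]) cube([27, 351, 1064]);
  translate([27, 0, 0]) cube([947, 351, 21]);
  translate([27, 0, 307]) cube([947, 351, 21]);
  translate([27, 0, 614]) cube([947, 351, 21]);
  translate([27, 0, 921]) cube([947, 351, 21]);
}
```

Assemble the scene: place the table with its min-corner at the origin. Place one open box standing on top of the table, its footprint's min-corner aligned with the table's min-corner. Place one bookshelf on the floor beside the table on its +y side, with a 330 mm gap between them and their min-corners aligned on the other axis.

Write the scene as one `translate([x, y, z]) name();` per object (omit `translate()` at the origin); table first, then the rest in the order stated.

table();
translate([0, 0, 738]) open_box();
translate([0, 870, 0]) bookshelf();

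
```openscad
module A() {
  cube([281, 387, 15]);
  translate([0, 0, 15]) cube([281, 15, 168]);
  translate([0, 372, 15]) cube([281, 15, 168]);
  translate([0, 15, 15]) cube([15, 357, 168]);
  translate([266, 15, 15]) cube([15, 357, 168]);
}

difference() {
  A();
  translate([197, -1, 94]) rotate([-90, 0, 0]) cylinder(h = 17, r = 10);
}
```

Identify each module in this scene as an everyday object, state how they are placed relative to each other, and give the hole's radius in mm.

A is an open box. The open box has a circular hole through its front wall. The hole's radius is 10 mm.

The subtracted cylinder has r = 10 mm.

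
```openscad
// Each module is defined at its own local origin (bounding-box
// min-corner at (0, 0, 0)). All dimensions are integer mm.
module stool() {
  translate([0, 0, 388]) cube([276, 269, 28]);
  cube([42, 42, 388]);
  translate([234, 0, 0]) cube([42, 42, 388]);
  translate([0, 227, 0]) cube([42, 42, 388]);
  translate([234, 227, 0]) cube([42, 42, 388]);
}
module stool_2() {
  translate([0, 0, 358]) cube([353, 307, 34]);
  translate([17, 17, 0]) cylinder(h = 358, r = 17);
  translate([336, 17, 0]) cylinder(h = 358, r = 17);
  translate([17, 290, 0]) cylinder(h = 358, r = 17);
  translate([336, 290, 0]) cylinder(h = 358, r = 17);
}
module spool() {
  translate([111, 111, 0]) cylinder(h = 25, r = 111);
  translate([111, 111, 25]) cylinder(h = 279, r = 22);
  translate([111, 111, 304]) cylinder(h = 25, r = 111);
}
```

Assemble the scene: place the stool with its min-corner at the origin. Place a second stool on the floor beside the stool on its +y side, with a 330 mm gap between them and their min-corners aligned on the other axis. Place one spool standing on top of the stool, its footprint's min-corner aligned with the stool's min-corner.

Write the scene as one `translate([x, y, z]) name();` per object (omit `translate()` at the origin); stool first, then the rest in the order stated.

stool();
translate([0, 599, 0]) stool_2();
translate([0, 0, 416]) spool();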